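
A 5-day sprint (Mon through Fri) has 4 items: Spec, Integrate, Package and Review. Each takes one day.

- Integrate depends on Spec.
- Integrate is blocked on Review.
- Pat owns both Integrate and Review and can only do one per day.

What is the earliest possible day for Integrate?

Precedence pushes Integrate to at least Tue.
Integrate at Tue is achievable: Integrate=Tue; Review=Mon; Package=Mon; Spec=Mon.

Tue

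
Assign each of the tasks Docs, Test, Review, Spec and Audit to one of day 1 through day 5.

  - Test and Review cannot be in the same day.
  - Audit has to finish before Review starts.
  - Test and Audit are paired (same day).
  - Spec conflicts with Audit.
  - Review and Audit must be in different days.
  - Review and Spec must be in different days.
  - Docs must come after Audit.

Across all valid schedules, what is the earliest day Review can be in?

Precedence pushes Review to at least day 2.
Review at day 2 is achievable: Audit=day 1, Test=day 1, Review=day 2, Spec=day 3, Docs=day 2.

day 2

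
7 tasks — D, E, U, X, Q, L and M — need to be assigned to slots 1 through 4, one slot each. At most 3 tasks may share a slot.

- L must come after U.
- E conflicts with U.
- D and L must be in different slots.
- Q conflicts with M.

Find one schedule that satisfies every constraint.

M=3; U=1; L=2; E=2; D=1; Q=2; X=1

Checking: U(1) before L(2); Q(2) != M(3); D(1) != L(2); E(2) != U(1); max 3 per slot (cap 3).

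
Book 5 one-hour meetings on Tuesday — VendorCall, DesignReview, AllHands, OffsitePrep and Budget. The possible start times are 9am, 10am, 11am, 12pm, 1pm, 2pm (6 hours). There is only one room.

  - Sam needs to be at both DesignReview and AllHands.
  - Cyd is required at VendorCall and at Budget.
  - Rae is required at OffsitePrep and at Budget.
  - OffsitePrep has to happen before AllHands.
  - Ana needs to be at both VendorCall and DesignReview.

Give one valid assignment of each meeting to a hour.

AllHands -> 10am, OffsitePrep -> 9am, VendorCall -> 11am, Budget -> 1pm, DesignReview -> 12pm

Checking: OffsitePrep(9am) before AllHands(10am); VendorCall(11am) != DesignReview(12pm); VendorCall(11am) != Budget(1pm); DesignReview(12pm) != AllHands(10am); OffsitePrep(9am) != Budget(1pm); max 1 per hour (cap 1).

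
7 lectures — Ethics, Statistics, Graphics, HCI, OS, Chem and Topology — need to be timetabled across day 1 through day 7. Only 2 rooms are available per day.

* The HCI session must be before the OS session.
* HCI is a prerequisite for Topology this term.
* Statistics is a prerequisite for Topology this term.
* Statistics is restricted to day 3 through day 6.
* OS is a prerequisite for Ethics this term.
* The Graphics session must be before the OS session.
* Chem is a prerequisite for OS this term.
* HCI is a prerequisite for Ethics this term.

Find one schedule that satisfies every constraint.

OS in day 3, Statistics in day 3, Ethics in day 4, Topology in day 4, Chem in day 2, HCI in day 1, Graphics in day 1

Checking: HCI(day 1) before Ethics(day 4); OS(day 3) before Ethics(day 4); HCI(day 1) before OS(day 3); HCI(day 1) before Topology(day 4); Chem(day 2) before OS(day 3); Graphics(day 1) before OS(day 3); Statistics(day 3) before Topology(day 4); Statistics=day 3 in [day 3,day 6]; max 2 per day (cap 2).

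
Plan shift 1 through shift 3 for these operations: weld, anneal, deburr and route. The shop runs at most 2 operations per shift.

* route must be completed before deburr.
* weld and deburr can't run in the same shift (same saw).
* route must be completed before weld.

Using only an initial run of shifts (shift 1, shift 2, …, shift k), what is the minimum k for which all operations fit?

The precedence chain requires at least 2 distinct shifts.
With at most 2 per shift and 4 operations, at least 2 shifts are needed.
Could 2 shifts be enough, i.e. nothing placed later than shift 2? No: weld must come after route (at shift 1 or later) → {shift 2}; route must come before weld (at shift 2 or earlier) → {shift 1}; deburr must come after route (at shift 1 or later) → {shift 2}; deburr can't share with weld (shift 2) → nothing is left.
So 2 shifts is not enough.
3 works (last occupied shift: shift 3): for example anneal -> shift 1, weld -> shift 2, route -> shift 1, deburr -> shift 3.

3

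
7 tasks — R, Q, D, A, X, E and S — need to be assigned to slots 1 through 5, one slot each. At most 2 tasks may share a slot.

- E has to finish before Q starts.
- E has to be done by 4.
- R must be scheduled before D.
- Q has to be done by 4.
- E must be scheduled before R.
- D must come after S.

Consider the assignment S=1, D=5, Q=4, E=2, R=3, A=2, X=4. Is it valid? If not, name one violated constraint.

E has to finish before Q starts — holds.
Q has to be done by 4 — holds.
R must be scheduled before D — holds.
D must come after S — holds.
At most 2 tasks may share a slot — holds.
E has to be done by 4 — holds.
E must be scheduled before R — holds.

Yes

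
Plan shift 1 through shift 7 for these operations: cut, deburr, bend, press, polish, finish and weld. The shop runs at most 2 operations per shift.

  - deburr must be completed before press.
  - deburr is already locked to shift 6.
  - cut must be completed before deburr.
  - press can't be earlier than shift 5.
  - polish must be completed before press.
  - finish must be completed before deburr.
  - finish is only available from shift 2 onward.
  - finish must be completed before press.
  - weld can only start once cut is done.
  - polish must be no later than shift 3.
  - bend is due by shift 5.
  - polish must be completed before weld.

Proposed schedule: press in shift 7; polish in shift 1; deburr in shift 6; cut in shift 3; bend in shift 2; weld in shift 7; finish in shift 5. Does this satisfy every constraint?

weld can only start once cut is done — holds.
polish must be no later than shift 3 — holds.
deburr is already locked to shift 6 — holds.
bend is due by shift 5 — holds.
The shop runs at most 2 operations per shift — holds.
cut must be completed before deburr — holds.
polish must be completed before press — holds.
finish must be completed before deburr — holds.
polish must be completed before weld — holds.
finish is only available from shift 2 onward — holds.
deburr must be completed before press — holds.
press can't be earlier than shift 5 — holds.
finish must be completed before press — holds.

Yes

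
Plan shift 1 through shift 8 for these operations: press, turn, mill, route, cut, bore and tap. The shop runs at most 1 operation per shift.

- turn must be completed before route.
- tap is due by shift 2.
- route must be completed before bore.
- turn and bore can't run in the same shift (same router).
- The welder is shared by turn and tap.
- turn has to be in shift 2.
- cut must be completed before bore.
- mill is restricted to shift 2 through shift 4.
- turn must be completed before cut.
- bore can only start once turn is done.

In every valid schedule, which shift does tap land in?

tap's window is shift 1–shift 2.
turn is fixed at shift 2, and tap can't share a shift with turn.
So tap must be shift 1.

shift 1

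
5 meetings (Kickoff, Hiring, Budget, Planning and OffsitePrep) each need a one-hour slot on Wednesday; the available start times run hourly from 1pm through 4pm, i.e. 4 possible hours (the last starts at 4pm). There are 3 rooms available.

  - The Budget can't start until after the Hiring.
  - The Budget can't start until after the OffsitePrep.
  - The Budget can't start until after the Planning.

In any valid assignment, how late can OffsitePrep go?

3pm

Downstream work caps OffsitePrep at 3pm.
OffsitePrep at 3pm is achievable: Planning in 1pm, OffsitePrep in 3pm, Kickoff in 1pm, Budget in 4pm, Hiring in 1pm.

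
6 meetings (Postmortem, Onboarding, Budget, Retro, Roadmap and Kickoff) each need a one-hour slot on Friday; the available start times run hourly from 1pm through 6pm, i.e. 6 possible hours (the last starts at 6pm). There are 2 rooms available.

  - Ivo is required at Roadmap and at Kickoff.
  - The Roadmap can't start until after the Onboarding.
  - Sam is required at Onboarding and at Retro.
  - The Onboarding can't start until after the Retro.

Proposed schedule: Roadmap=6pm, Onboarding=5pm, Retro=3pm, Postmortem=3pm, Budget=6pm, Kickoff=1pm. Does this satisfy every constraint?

Yes

There are 2 rooms available — holds.
The Roadmap can't start until after the Onboarding — holds.
Sam is required at Onboarding and at Retro — holds.
The Onboarding can't start until after the Retro — holds.
Ivo is required at Roadmap and at Kickoff — holds.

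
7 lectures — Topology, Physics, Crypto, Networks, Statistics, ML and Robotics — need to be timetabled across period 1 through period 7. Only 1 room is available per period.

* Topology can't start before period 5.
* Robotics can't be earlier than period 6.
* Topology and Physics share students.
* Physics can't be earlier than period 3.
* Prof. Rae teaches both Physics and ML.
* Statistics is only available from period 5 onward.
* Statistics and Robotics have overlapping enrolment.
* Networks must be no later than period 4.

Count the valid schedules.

48

Splitting on Topology: it can be period 5 (24), period 6 (12), period 7 (12). Listing each branch's schedules as (Physics, Crypto, Networks, Statistics, ML, Robotics) by period number:
Topology=period 5: (3,1,2,6,4,7) (3,1,2,7,4,6) (3,1,4,6,2,7) (3,1,4,7,2,6) (3,2,1,6,4,7) (3,2,1,7,4,6) (3,2,4,6,1,7) (3,2,4,7,1,6) (3,4,1,6,2,7) (3,4,1,7,2,6) (3,4,2,6,1,7) (3,4,2,7,1,6) (4,1,2,6,3,7) (4,1,2,7,3,6) (4,1,3,6,2,7) (4,1,3,7,2,6) (4,2,1,6,3,7) (4,2,1,7,3,6) (4,2,3,6,1,7) (4,2,3,7,1,6) (4,3,1,6,2,7) (4,3,1,7,2,6) (4,3,2,6,1,7) (4,3,2,7,1,6) — 24.
Topology=period 6: (3,1,2,5,4,7) (3,1,4,5,2,7) (3,2,1,5,4,7) (3,2,4,5,1,7) (3,4,1,5,2,7) (3,4,2,5,1,7) (4,1,2,5,3,7) (4,1,3,5,2,7) (4,2,1,5,3,7) (4,2,3,5,1,7) (4,3,1,5,2,7) (4,3,2,5,1,7) — 12.
Topology=period 7: (3,1,2,5,4,6) (3,1,4,5,2,6) (3,2,1,5,4,6) (3,2,4,5,1,6) (3,4,1,5,2,6) (3,4,2,5,1,6) (4,1,2,5,3,6) (4,1,3,5,2,6) (4,2,1,5,3,6) (4,2,3,5,1,6) (4,3,1,5,2,6) (4,3,2,5,1,6) — 12.
Summing: 24 + 12 + 12 = 48.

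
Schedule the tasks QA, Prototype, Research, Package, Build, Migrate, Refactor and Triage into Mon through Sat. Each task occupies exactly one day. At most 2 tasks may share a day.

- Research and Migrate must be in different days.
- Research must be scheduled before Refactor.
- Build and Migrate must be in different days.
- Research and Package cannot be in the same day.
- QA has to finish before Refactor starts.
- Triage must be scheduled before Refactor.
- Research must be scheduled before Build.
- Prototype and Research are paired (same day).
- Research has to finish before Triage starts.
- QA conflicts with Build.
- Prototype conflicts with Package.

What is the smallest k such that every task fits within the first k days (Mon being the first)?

4

The precedence chain requires at least 3 distinct days.
With at most 2 per day and 8 tasks, at least 4 days are needed.
4 works (last occupied day: Thu): for example Migrate in Thu; Package in Thu; QA in Tue; Prototype in Mon; Refactor in Wed; Research in Mon; Build in Wed; Triage in Tue.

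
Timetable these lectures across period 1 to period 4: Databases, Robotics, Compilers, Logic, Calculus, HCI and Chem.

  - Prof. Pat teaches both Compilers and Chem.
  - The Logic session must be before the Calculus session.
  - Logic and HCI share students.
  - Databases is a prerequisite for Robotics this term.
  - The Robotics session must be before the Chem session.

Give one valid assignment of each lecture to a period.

Compilers in period 1; Logic in period 1; Databases in period 1; Chem in period 3; HCI in period 2; Calculus in period 2; Robotics in period 2

Checking: Databases(period 1) before Robotics(period 2); Logic(period 1) before Calculus(period 2); Robotics(period 2) before Chem(period 3); Logic(period 1) != HCI(period 2); Compilers(period 1) != Chem(period 3).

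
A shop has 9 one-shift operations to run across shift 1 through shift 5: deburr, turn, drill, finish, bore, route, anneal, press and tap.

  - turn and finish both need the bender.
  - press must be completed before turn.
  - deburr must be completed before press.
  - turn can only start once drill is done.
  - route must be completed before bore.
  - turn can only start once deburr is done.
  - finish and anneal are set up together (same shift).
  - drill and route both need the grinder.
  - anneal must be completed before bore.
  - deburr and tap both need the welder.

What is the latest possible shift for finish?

Finish must be in the same shift as anneal, which can't be after shift 4, so finish is at most shift 4.
finish at shift 4 is achievable: drill=shift 1, turn=shift 3, route=shift 2, tap=shift 2, finish=shift 4, deburr=shift 1, press=shift 2, bore=shift 5, anneal=shift 4.

shift 4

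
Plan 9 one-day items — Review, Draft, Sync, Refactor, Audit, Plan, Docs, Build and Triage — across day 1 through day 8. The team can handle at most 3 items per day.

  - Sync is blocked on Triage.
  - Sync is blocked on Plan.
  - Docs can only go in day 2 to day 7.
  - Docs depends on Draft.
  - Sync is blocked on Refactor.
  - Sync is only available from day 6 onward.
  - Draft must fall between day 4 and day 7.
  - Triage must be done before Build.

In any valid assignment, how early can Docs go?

Docs is available from day 2; precedence pushes Docs to at least day 5; Docs's own window allows nothing later than day 7.
Docs at day 5 is achievable: Sync in day 6; Docs in day 5; Build in day 2; Refactor in day 1; Plan in day 1; Audit in day 2; Review in day 2; Triage in day 1; Draft in day 4.

day 5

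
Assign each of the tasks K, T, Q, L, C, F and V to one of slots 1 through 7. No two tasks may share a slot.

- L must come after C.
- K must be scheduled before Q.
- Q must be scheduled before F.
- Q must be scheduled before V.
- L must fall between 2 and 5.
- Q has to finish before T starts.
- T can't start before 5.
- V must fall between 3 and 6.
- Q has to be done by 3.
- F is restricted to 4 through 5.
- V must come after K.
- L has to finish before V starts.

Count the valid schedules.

6

Splitting on K: it can be 1 (4), 2 (2). Listing each branch's schedules as (T, Q, L, C, F, V):
K=1: (7,2,4,3,5,6) (7,2,5,3,4,6) (7,3,4,2,5,6) (7,3,5,2,4,6) — 4.
K=2: (7,3,4,1,5,6) (7,3,5,1,4,6) — 2.
Summing: 4 + 2 = 6.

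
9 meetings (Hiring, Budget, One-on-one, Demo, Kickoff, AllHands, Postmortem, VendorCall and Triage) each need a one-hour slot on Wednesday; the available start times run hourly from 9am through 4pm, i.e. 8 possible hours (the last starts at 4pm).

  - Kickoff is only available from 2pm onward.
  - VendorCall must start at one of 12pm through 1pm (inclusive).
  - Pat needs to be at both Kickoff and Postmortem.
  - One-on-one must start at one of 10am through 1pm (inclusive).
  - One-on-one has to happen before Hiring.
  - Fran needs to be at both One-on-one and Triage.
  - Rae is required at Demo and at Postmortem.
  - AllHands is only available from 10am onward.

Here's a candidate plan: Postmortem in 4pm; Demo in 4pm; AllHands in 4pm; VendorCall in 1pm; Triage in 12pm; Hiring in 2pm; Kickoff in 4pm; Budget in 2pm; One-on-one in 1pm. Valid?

AllHands is only available from 10am onward — holds.
One-on-one has to happen before Hiring — holds.
Pat needs to be at both Kickoff and Postmortem — violated.
One-on-one must start at one of 10am through 1pm (inclusive) — holds.
VendorCall must start at one of 12pm through 1pm (inclusive) — holds.
Rae is required at Demo and at Postmortem — violated.
Fran needs to be at both One-on-one and Triage — holds.
Kickoff is only available from 2pm onward — holds.

No — it violates: Pat needs to be at both Kickoff and Postmortem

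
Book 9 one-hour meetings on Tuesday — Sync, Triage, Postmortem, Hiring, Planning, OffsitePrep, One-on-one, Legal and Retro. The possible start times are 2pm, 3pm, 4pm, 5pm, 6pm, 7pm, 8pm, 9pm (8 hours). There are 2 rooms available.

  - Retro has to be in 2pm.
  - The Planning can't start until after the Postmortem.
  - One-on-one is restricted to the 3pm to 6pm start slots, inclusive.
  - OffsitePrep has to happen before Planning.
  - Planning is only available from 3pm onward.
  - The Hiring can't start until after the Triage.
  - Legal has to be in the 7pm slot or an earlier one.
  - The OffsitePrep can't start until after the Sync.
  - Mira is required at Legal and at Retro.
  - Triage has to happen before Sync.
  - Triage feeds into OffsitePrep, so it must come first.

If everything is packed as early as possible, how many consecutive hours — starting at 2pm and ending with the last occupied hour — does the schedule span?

5

The precedence chain requires at least 4 distinct hours.
With at most 2 per hour and 9 meetings, at least 5 hours are needed.
5 works (last occupied hour: 6pm): for example Postmortem -> 4pm, Sync -> 3pm, Planning -> 5pm, Hiring -> 5pm, Triage -> 2pm, Legal -> 6pm, OffsitePrep -> 4pm, One-on-one -> 3pm, Retro -> 2pm.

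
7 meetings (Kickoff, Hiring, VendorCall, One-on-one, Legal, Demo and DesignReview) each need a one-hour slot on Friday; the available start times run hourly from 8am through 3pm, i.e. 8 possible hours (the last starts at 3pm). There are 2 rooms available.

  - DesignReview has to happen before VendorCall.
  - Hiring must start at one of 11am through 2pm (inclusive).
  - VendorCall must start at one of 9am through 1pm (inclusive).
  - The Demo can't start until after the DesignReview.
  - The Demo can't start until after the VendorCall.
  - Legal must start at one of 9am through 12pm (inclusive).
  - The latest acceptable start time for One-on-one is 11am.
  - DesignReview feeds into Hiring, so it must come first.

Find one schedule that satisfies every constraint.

VendorCall in 9am, Hiring in 11am, Demo in 10am, Legal in 9am, DesignReview in 8am, Kickoff in 10am, One-on-one in 8am

Checking: VendorCall(9am) before Demo(10am); DesignReview(8am) before VendorCall(9am); DesignReview(8am) before Hiring(11am); DesignReview(8am) before Demo(10am); Hiring=11am in [11am,2pm]; Legal=9am in [9am,12pm]; One-on-one=8am in [8am,11am]; VendorCall=9am in [9am,1pm]; max 2 per hour (cap 2).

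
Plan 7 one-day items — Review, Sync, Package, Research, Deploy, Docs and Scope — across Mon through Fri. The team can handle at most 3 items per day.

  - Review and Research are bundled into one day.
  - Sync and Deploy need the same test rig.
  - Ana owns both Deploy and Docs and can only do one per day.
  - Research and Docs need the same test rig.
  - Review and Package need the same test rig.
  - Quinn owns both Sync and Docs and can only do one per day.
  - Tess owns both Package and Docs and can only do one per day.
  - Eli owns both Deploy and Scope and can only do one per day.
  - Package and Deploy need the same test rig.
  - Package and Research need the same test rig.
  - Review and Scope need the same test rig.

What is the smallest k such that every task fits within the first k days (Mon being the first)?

With at most 3 per day and 7 tasks, at least 3 days are needed.
3 works (last occupied day: Wed): for example Sync in Tue; Deploy in Mon; Review in Mon; Research in Mon; Package in Tue; Scope in Tue; Docs in Wed.

3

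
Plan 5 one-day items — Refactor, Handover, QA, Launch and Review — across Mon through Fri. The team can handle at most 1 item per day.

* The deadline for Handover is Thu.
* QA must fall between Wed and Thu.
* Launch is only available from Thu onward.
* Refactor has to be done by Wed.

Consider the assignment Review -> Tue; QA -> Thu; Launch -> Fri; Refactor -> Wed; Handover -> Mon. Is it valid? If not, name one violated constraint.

Refactor has to be done by Wed — holds.
The team can handle at most 1 item per day — holds.
Launch is only available from Thu onward — holds.
QA must fall between Wed and Thu — holds.
The deadline for Handover is Thu — holds.

Yes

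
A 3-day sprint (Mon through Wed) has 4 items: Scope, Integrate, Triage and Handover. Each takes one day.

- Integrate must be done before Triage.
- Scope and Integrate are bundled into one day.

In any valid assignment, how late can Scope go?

Tue

Scope must be in the same day as Integrate, which can't be after Tue, so Scope is at most Tue.
Scope at Tue is achievable: Handover in Mon, Scope in Tue, Triage in Wed, Integrate in Tue.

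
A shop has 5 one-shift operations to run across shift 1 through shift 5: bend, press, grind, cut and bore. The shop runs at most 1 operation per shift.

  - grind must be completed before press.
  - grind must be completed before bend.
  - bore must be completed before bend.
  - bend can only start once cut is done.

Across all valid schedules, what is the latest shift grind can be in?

shift 3

Downstream work caps grind at shift 4.
grind at shift 3 is achievable: cut in shift 1, bend in shift 4, press in shift 5, bore in shift 2, grind in shift 3.
Nothing later works — the capacity limit rule out every shift after shift 3.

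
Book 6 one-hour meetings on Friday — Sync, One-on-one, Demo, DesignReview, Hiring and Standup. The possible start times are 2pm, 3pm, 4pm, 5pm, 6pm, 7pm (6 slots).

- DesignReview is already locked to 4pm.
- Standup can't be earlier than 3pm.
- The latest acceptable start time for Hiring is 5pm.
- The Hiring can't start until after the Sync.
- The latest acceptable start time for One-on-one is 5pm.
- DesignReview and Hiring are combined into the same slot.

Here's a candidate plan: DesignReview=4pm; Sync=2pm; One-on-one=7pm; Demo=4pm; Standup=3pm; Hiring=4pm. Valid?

No. The latest acceptable start time for One-on-one is 5pm is not satisfied.

The latest acceptable start time for One-on-one is 5pm — violated.
DesignReview and Hiring are combined into the same slot — holds.
DesignReview is already locked to 4pm — holds.
The latest acceptable start time for Hiring is 5pm — holds.
The Hiring can't start until after the Sync — holds.
Standup can't be earlier than 3pm — holds.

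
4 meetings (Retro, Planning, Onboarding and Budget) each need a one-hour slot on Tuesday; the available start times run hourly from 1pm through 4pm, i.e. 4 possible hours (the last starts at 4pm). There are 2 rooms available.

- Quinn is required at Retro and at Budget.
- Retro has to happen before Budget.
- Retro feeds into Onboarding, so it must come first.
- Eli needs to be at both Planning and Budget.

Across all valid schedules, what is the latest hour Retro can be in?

3pm

Downstream work caps Retro at 3pm.
Retro at 3pm is achievable: Planning=1pm, Budget=4pm, Retro=3pm, Onboarding=4pm.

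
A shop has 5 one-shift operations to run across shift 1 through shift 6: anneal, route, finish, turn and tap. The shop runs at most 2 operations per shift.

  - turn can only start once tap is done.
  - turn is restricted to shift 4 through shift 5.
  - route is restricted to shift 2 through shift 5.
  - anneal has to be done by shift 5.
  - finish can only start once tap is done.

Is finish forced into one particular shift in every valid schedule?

finish can be shift 2 (e.g. route -> shift 2; anneal -> shift 1; tap -> shift 1; turn -> shift 4; finish -> shift 2) or shift 3 (e.g. tap in shift 1, finish in shift 3, anneal in shift 1, turn in shift 4, route in shift 2).

No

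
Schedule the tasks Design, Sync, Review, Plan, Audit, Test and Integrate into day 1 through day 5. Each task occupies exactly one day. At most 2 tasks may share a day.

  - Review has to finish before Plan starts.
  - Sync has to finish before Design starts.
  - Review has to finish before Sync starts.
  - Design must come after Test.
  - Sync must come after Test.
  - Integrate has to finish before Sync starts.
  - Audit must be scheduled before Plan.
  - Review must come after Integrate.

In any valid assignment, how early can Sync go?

day 3

Precedence pushes Sync to at least day 3; downstream work caps Sync at day 4.
Sync at day 3 is achievable: Test -> day 1; Plan -> day 3; Audit -> day 2; Integrate -> day 1; Sync -> day 3; Review -> day 2; Design -> day 4.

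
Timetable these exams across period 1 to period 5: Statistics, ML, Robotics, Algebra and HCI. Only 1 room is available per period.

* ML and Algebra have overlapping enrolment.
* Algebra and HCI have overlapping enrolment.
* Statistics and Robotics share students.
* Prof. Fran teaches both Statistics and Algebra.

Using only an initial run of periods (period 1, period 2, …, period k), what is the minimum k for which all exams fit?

With at most 1 per period and 5 exams, at least 5 periods are needed.
5 works (last occupied period: period 5): for example Robotics=period 3, HCI=period 5, ML=period 2, Statistics=period 1, Algebra=period 4.

5 periods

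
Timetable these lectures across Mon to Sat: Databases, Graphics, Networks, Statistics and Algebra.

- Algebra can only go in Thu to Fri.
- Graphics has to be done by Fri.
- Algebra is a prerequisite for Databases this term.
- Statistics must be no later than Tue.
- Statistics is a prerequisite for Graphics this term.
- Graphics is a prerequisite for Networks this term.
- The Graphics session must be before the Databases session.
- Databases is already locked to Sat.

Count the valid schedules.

Splitting on Graphics: it can be Tue (8), Wed (12), Thu (8), Fri (4). Listing each branch's schedules as (Databases, Networks, Statistics, Algebra):
Graphics=Tue: (Sat,Wed,Mon,Thu) (Sat,Wed,Mon,Fri) (Sat,Thu,Mon,Thu) (Sat,Thu,Mon,Fri) (Sat,Fri,Mon,Thu) (Sat,Fri,Mon,Fri) (Sat,Sat,Mon,Thu) (Sat,Sat,Mon,Fri) — 8.
Graphics=Wed: (Sat,Thu,Mon,Thu) (Sat,Thu,Mon,Fri) (Sat,Thu,Tue,Thu) (Sat,Thu,Tue,Fri) (Sat,Fri,Mon,Thu) (Sat,Fri,Mon,Fri) (Sat,Fri,Tue,Thu) (Sat,Fri,Tue,Fri) (Sat,Sat,Mon,Thu) (Sat,Sat,Mon,Fri) (Sat,Sat,Tue,Thu) (Sat,Sat,Tue,Fri) — 12.
Graphics=Thu: (Sat,Fri,Mon,Thu) (Sat,Fri,Mon,Fri) (Sat,Fri,Tue,Thu) (Sat,Fri,Tue,Fri) (Sat,Sat,Mon,Thu) (Sat,Sat,Mon,Fri) (Sat,Sat,Tue,Thu) (Sat,Sat,Tue,Fri) — 8.
Graphics=Fri: (Sat,Sat,Mon,Thu) (Sat,Sat,Mon,Fri) (Sat,Sat,Tue,Thu) (Sat,Sat,Tue,Fri) — 4.
Summing: 8 + 12 + 8 + 4 = 32.

32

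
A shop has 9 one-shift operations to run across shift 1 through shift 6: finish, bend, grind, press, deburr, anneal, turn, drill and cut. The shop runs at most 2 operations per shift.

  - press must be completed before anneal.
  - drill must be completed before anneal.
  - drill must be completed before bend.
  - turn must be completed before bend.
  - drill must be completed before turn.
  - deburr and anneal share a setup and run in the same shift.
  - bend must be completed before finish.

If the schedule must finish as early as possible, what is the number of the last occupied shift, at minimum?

The precedence chain requires at least 4 distinct shifts.
With at most 2 per shift and 9 operations, at least 5 shifts are needed.
5 works (last occupied shift: shift 5): for example finish in shift 5, cut in shift 3, anneal in shift 4, deburr in shift 4, press in shift 1, grind in shift 2, bend in shift 3, drill in shift 1, turn in shift 2.

5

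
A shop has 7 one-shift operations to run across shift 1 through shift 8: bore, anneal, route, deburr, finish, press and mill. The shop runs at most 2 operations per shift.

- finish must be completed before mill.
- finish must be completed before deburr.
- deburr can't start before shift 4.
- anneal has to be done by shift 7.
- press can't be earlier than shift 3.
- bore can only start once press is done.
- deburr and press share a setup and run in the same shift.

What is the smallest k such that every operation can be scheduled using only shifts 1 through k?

5 shifts

The precedence chain requires at least 3 distinct shifts.
With at most 2 per shift and 7 operations, at least 4 shifts are needed.
Propagating the time windows through the other constraints, bore can't land before shift 5, so the schedule must run through at least shift 5.
5 works (last occupied shift: shift 5): for example press=shift 4, bore=shift 5, mill=shift 2, deburr=shift 4, finish=shift 1, anneal=shift 1, route=shift 2.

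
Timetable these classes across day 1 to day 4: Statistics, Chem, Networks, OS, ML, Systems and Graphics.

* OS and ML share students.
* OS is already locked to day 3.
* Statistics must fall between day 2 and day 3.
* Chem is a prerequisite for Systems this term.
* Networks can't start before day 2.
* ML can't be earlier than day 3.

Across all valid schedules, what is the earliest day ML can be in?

day 4

ML is available from day 3.
ML at day 4 is achievable: Systems -> day 2; ML -> day 4; Graphics -> day 1; Chem -> day 1; OS -> day 3; Networks -> day 2; Statistics -> day 2.
Nothing earlier works — the conflict constraints rule out every day before day 4.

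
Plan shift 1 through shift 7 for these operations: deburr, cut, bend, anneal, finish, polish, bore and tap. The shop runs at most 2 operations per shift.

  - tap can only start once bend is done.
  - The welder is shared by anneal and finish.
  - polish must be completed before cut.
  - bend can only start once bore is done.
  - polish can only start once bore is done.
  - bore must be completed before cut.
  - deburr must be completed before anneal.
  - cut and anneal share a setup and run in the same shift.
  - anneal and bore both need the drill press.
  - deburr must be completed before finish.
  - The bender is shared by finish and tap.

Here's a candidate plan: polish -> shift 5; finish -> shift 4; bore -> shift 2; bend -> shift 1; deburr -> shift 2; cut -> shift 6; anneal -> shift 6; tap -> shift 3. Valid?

tap can only start once bend is done — holds.
cut and anneal share a setup and run in the same shift — holds.
polish must be completed before cut — holds.
The shop runs at most 2 operations per shift — holds.
polish can only start once bore is done — holds.
anneal and bore both need the drill press — holds.
bore must be completed before cut — holds.
deburr must be completed before finish — holds.
The bender is shared by finish and tap — holds.
bend can only start once bore is done — violated.
deburr must be completed before anneal — holds.
The welder is shared by anneal and finish — holds.

Invalid. bend can only start once bore is done.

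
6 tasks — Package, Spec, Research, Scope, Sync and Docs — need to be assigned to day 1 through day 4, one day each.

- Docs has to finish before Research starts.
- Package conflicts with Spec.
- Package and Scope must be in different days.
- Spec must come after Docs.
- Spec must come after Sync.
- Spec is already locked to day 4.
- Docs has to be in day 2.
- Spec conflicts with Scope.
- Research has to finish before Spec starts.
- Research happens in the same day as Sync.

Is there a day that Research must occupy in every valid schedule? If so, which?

day 3

Docs is fixed at day 2 and must come before Research, so Research is at least day 3.
Spec is fixed at day 4 and must come after Research, so Research is at most day 3.
So Research must be day 3.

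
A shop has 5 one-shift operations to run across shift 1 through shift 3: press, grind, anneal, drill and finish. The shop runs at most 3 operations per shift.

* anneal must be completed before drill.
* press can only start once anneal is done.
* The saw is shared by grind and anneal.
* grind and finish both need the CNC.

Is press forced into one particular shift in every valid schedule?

press can be shift 2 (e.g. drill -> shift 2; press -> shift 2; grind -> shift 2; anneal -> shift 1; finish -> shift 1) or shift 3 (e.g. grind=shift 2, finish=shift 1, press=shift 3, anneal=shift 1, drill=shift 2).

No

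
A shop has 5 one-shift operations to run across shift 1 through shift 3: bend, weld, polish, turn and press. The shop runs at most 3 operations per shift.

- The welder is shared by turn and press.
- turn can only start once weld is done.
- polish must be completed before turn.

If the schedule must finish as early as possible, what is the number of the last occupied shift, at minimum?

shift 2

The precedence chain requires at least 2 distinct shifts.
With at most 3 per shift and 5 operations, at least 2 shifts are needed.
2 works (last occupied shift: shift 2): for example turn in shift 2; polish in shift 1; bend in shift 2; weld in shift 1; press in shift 1.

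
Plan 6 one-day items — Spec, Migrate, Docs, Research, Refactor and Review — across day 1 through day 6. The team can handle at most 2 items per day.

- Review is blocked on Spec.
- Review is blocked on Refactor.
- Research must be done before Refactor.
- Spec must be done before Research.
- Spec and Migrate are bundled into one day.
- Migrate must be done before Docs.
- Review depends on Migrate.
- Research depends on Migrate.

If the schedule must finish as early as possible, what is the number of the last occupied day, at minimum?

The precedence chain requires at least 4 distinct days.
With at most 2 per day and 6 work items, at least 3 days are needed.
4 works (last occupied day: day 4): for example Research in day 2, Spec in day 1, Review in day 4, Migrate in day 1, Docs in day 2, Refactor in day 3.

day 4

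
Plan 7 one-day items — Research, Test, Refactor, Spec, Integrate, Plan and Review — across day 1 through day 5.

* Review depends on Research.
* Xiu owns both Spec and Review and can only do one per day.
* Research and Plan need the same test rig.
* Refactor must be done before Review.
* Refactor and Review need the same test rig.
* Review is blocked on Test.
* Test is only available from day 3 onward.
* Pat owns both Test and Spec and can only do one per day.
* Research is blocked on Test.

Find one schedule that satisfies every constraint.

Review -> day 5, Spec -> day 1, Integrate -> day 1, Plan -> day 1, Test -> day 3, Refactor -> day 1, Research -> day 4

Checking: Test(day 3) before Research(day 4); Research(day 4) before Review(day 5); Refactor(day 1) before Review(day 5); Test(day 3) before Review(day 5); Spec(day 1) != Review(day 5); Refactor(day 1) != Review(day 5); Test(day 3) != Spec(day 1); Research(day 4) != Plan(day 1); Test=day 3 in [day 3,day 5].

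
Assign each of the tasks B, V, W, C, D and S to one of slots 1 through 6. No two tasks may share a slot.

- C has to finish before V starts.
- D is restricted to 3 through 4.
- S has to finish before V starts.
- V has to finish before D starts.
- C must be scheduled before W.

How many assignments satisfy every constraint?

Enumerating: S=2; B=6; W=5; C=1; D=4; V=3 | V in 3, C in 1, S in 2, B in 5, D in 4, W in 6 | W in 5, D in 4, V in 3, C in 2, S in 1, B in 6 | B=5, S=1, D=4, V=3, W=6, C=2.

4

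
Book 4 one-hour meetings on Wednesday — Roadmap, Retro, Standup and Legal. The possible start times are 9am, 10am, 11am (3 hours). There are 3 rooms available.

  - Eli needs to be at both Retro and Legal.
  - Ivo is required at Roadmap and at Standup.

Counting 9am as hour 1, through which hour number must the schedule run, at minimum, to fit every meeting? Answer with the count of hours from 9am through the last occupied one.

2 hours

With at most 3 per hour and 4 meetings, at least 2 hours are needed.
2 works (last occupied hour: 10am): for example Retro in 9am; Legal in 10am; Standup in 10am; Roadmap in 9am.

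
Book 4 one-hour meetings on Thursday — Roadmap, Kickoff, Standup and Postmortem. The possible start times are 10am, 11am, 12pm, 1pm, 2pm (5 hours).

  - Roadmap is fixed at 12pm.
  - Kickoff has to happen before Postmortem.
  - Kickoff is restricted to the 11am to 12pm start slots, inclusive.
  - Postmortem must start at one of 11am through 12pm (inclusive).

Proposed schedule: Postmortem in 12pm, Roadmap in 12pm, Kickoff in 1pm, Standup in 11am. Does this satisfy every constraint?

Kickoff has to happen before Postmortem — violated.
Postmortem must start at one of 11am through 12pm (inclusive) — holds.
Roadmap is fixed at 12pm — holds.
Kickoff is restricted to the 11am to 12pm start slots, inclusive — violated.

Invalid. Kickoff is restricted to the 11am to 12pm start slots, inclusive.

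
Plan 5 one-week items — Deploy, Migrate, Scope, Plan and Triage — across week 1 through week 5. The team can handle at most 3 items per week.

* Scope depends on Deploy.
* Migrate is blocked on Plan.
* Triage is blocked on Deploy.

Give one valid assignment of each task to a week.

Scope -> week 2, Triage -> week 2, Plan -> week 1, Deploy -> week 1, Migrate -> week 2

Checking: Deploy(week 1) before Scope(week 2); Plan(week 1) before Migrate(week 2); Deploy(week 1) before Triage(week 2); max 3 per week (cap 3).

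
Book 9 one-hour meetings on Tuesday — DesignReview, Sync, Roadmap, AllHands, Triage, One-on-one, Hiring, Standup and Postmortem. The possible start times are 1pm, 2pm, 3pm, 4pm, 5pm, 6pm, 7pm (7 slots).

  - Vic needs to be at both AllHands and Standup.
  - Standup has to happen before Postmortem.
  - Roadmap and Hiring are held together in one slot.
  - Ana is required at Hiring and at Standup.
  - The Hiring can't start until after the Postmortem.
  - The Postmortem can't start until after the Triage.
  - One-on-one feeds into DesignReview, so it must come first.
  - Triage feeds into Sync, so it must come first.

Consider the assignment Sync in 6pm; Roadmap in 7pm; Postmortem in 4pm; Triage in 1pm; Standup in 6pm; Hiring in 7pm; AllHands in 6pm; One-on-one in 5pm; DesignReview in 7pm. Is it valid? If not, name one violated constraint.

Triage feeds into Sync, so it must come first — holds.
Roadmap and Hiring are held together in one slot — holds.
One-on-one feeds into DesignReview, so it must come first — holds.
Standup has to happen before Postmortem — violated.
Vic needs to be at both AllHands and Standup — violated.
The Hiring can't start until after the Postmortem — holds.
Ana is required at Hiring and at Standup — holds.
The Postmortem can't start until after the Triage — holds.

No. Vic needs to be at both AllHands and Standup is not satisfied.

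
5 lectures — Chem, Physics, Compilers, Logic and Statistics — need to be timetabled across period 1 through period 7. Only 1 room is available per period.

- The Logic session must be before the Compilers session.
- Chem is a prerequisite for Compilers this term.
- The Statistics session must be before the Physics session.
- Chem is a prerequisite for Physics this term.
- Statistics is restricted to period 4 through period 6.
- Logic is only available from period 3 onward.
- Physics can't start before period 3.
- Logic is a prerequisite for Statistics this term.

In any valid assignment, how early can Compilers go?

Precedence pushes Compilers to at least period 4.
Compilers at period 4 is achievable: Statistics=period 5, Compilers=period 4, Logic=period 3, Physics=period 6, Chem=period 1.

period 4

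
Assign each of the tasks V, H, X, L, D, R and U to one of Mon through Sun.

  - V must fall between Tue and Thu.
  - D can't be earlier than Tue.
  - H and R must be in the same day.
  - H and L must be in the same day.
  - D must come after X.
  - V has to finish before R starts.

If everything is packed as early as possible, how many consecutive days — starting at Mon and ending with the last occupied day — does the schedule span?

3 days

The precedence chain requires at least 2 distinct days.
Propagating the time windows through the other constraints, H can't land before Wed — that is day 3 counting from Mon — so the schedule must run through at least 3 days.
3 works (last occupied day: Wed): for example R=Wed; V=Tue; U=Mon; D=Tue; X=Mon; H=Wed; L=Wed.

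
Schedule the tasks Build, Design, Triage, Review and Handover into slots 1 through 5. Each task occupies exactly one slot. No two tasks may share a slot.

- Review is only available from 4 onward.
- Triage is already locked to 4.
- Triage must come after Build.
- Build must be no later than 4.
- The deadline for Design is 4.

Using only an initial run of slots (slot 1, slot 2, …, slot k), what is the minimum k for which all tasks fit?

5 slots

The precedence chain requires at least 2 distinct slots.
With at most 1 per slot and 5 tasks, at least 5 slots are needed.
Triage can't be placed before 4, so the schedule must run through at least slot 4.
5 works (last occupied slot: 5): for example Handover -> 3; Design -> 2; Review -> 5; Build -> 1; Triage -> 4.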